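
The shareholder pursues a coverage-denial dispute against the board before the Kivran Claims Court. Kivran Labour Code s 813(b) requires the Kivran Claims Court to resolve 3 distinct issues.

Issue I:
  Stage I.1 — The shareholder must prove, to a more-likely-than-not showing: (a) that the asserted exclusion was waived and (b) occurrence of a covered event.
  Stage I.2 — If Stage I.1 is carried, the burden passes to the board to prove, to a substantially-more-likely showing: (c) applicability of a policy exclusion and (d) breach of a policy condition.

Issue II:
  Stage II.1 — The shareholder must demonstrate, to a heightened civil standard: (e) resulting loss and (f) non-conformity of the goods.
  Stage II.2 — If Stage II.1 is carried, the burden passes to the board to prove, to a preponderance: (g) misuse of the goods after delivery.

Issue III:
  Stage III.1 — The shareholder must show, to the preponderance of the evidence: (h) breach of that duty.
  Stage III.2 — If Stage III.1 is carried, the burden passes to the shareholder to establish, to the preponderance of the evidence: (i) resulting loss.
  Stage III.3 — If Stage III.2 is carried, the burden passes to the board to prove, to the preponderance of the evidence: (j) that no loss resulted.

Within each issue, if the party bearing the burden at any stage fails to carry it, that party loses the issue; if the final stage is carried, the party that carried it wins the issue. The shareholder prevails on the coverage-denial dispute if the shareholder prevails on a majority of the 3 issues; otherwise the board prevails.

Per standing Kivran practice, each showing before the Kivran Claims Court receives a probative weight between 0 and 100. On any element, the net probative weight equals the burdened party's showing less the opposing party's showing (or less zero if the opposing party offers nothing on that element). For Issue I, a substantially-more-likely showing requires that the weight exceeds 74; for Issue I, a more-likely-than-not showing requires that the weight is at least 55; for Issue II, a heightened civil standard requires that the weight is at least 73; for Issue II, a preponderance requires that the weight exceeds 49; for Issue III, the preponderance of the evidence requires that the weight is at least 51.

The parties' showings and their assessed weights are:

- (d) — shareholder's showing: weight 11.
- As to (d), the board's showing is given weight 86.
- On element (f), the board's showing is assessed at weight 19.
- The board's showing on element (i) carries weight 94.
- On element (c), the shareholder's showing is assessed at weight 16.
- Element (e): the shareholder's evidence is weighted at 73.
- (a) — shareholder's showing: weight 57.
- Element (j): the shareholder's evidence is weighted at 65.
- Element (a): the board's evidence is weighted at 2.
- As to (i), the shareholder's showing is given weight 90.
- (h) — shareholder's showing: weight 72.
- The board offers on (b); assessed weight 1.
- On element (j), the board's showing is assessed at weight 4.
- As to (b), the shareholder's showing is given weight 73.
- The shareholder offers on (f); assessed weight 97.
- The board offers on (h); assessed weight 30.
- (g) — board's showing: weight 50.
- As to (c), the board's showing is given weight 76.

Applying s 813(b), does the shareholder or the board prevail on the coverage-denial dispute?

board

— Issue I —
Stage I.1 — burden on shareholder; standard: a more-likely-than-not showing (weight is at least 55).
    (a): 57 − 2 = 55 ≥ 55 [met]
    (b): 73 − 1 = 72 ≥ 55 [met]
  Stage I.1 carried; the burden shifts to the board.
Stage I.2 — burden on board; standard: a substantially-more-likely showing (weight exceeds 74).
    (c): 76 − 16 = 60 ≤ 74 [not met]
    (d): 86 − 11 = 75 > 74 [met]
  Stage I.2 not carried; the board fails its burden.
The shareholder prevails on this issue.
— Issue II —
Stage II.1 (shareholder, a heightened civil standard, weight is at least 73): (e) 73 ≥ 73 — meets; (f) net 97−19=78 ≥ 73 — meets.
  All elements met. The burden passes to the board.
Stage II.2 (board, a preponderance, weight exceeds 49): (g) 50 > 49 — meets.
  All elements met at the final stage.
Every stage carried; the board prevails on this issue.
— Issue III —
Stage III.1 — burden on shareholder; standard: the preponderance of the evidence (weight is at least 51).
    (h): 72 − 30 = 42 < 51 [not met]
  Not every element is met, so the shareholder fails to carry Stage III.1.
So the board prevails on this issue.
Per-issue: Issue I → shareholder; Issue II → board; Issue III → board. The shareholder must prevail on a majority of issues; overall, the board prevails.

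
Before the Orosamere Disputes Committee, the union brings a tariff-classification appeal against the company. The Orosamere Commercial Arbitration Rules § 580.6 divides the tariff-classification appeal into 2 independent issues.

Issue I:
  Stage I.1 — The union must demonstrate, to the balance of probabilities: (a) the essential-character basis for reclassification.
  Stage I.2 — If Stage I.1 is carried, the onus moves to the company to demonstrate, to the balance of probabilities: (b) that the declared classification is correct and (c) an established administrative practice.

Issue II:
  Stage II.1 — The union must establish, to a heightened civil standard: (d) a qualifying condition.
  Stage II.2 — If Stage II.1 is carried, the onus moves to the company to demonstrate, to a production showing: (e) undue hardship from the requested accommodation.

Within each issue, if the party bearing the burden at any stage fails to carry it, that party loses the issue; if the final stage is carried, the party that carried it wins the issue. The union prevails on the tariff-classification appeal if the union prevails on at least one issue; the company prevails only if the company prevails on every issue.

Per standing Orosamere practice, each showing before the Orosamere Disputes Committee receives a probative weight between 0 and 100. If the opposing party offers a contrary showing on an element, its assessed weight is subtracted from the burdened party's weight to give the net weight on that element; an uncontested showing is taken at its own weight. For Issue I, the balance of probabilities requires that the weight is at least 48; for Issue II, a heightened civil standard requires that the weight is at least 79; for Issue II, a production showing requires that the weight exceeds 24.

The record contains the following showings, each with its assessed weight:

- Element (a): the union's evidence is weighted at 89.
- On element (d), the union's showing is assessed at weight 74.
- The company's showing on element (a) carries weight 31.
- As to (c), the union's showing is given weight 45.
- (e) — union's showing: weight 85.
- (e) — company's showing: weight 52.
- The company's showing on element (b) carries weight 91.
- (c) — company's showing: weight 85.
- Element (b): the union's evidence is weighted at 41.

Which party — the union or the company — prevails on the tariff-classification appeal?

— Issue I —
Stage I.1 (union, the balance of probabilities, weight is at least 48): (a) net 89−31=58 ≥ 48 — meets.
  All elements met. The burden passes to the company.
Stage I.2 (company, the balance of probabilities, weight is at least 48): (b) net 91−41=50 ≥ 48 — meets; (c) net 85−45=40 < 48 — fails.
  Not every element is met, so the company fails to carry Stage I.2.
The analysis ends at Stage I.2; the union prevails on this issue.
— Issue II —
At Stage II.1 the union must meet a heightened civil standard (weight is at least 79): on (d) the weight is 74, which does not reach 79, so (d) does not meet the standard.
  Stage II.1 not carried; the union fails its burden.
The company prevails on this issue.
Per-issue: Issue I → union; Issue II → company. The union must prevail on at least one issue; overall, the union prevails.

union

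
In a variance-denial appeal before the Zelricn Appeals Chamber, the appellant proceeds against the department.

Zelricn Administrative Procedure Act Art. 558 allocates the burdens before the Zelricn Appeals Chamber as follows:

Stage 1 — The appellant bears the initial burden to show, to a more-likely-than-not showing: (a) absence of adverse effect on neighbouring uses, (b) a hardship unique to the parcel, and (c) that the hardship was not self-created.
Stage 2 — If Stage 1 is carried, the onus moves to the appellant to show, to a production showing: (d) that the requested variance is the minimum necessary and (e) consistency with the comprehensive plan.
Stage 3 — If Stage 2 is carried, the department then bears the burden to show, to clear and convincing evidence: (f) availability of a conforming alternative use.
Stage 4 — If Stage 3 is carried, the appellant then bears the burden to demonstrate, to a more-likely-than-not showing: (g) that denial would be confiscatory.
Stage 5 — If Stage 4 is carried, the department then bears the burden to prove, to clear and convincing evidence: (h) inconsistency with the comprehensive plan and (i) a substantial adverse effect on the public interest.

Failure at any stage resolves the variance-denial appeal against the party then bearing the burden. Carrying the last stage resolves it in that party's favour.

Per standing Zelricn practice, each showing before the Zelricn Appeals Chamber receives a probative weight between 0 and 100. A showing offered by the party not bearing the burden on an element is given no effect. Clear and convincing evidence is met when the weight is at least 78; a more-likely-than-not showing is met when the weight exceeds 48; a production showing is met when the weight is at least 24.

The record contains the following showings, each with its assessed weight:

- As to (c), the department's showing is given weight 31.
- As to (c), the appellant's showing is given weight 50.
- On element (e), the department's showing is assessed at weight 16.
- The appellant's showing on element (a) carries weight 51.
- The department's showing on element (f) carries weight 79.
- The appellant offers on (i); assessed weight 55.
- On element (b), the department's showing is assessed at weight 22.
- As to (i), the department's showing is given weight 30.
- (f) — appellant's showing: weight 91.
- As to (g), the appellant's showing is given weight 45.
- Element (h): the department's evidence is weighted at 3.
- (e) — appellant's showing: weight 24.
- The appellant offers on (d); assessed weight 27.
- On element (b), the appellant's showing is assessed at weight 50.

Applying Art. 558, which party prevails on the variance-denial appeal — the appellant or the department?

Stage 1 (appellant, a more-likely-than-not showing, weight exceeds 48): (a) 51 > 48 — meets; (b) 50 (department's 22 disregarded) > 48 — meets; (c) 50 (department's 31 disregarded) > 48 — meets.
  Stage 1 carried; the burden remains with the appellant.
Stage 2 (appellant, a production showing, weight is at least 24): (d) 27 ≥ 24 — meets; (e) 24 (department's 16 disregarded) ≥ 24 — meets.
  The appellant carries Stage 2; the department now bears the burden.
Stage 3 (department, clear and convincing evidence, weight is at least 78): (f) 79 (appellant's 91 disregarded) ≥ 78 — meets.
  All elements met. The burden passes to the appellant.
Stage 4 (appellant, a more-likely-than-not showing, weight exceeds 48): (g) 45 ≤ 48 — fails.
  Not every element is met, so the appellant fails to carry Stage 4.
The analysis ends at Stage 4; the department prevails.

department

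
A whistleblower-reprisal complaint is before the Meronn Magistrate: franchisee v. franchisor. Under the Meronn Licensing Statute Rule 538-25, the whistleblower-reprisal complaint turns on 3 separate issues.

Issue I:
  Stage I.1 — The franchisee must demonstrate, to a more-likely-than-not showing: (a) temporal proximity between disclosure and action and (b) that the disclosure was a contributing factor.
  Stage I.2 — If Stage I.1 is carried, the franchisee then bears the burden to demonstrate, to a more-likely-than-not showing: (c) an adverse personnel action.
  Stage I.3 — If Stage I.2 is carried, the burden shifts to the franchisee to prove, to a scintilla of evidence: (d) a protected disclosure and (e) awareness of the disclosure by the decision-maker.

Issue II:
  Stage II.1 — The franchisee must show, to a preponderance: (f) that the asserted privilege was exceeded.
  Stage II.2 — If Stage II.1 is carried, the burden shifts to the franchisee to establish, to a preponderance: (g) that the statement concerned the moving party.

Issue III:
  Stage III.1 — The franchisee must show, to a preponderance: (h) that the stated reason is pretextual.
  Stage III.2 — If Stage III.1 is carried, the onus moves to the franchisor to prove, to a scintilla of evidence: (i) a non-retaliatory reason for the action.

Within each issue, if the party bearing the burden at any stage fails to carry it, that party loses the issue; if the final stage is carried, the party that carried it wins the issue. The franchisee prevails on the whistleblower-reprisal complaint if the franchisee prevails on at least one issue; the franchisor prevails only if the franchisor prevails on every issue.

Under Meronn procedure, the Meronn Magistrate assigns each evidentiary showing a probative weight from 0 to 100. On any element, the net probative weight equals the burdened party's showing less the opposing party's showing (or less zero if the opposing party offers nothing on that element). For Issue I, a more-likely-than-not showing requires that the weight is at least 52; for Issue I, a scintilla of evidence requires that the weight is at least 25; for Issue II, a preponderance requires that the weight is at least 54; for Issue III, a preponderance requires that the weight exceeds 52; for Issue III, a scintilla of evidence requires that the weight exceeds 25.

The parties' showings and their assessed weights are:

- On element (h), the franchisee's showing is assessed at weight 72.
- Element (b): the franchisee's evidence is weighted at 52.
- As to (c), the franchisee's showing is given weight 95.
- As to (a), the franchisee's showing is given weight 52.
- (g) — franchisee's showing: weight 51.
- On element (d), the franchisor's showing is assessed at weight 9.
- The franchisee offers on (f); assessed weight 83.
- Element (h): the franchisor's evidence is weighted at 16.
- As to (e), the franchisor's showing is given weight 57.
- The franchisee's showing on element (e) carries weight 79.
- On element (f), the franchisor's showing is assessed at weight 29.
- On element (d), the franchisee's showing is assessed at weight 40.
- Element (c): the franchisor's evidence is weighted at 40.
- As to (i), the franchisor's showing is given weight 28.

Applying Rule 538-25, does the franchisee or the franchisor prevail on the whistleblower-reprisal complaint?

franchisor

— Issue I —
Stage I.1 — burden on franchisee; standard: a more-likely-than-not showing (weight is at least 52).
    (a): 52 ≥ 52 [met]
    (b): 52 ≥ 52 [met]
  Stage I.1 is satisfied; the franchisee continues to bear the burden.
Stage I.2 — burden on franchisee; standard: a more-likely-than-not showing (weight is at least 52).
    (c): 95 − 40 = 55 ≥ 52 [met]
  All elements met. The franchisee retains the burden for Stage I.3.
Stage I.3 — burden on franchisee; standard: a scintilla of evidence (weight is at least 25).
    (d): 40 − 9 = 31 ≥ 25 [met]
    (e): 79 − 57 = 22 < 25 [not met]
  The franchisee does not carry Stage I.3.
So the franchisor prevails on this issue.
— Issue II —
Stage II.1 — burden on franchisee; standard: a preponderance (weight is at least 54).
    (f): 83 − 29 = 54 ≥ 54 [met]
  Stage II.1 carried; the burden remains with the franchisee.
Stage II.2 — burden on franchisee; standard: a preponderance (weight is at least 54).
    (g): 51 < 54 [not met]
  The franchisee does not carry Stage II.2.
The franchisor prevails on this issue.
— Issue III —
At Stage III.1 the franchisee must meet a preponderance (weight exceeds 52): on (h) the weight is 72 less the opposing 16 gives net 56, > 52, so (h) meets the standard.
  Stage III.1 carried; the burden shifts to the franchisor.
At Stage III.2 the franchisor must meet a scintilla of evidence (weight exceeds 25): on (i) the weight is 28, which does exceed 25, so (i) meets the standard.
  The franchisor carries the last stage.
With every stage satisfied, the franchisor prevails on this issue.
Per-issue: Issue I → franchisor; Issue II → franchisor; Issue III → franchisor. The franchisee must prevail on at least one issue; overall, the franchisor prevails.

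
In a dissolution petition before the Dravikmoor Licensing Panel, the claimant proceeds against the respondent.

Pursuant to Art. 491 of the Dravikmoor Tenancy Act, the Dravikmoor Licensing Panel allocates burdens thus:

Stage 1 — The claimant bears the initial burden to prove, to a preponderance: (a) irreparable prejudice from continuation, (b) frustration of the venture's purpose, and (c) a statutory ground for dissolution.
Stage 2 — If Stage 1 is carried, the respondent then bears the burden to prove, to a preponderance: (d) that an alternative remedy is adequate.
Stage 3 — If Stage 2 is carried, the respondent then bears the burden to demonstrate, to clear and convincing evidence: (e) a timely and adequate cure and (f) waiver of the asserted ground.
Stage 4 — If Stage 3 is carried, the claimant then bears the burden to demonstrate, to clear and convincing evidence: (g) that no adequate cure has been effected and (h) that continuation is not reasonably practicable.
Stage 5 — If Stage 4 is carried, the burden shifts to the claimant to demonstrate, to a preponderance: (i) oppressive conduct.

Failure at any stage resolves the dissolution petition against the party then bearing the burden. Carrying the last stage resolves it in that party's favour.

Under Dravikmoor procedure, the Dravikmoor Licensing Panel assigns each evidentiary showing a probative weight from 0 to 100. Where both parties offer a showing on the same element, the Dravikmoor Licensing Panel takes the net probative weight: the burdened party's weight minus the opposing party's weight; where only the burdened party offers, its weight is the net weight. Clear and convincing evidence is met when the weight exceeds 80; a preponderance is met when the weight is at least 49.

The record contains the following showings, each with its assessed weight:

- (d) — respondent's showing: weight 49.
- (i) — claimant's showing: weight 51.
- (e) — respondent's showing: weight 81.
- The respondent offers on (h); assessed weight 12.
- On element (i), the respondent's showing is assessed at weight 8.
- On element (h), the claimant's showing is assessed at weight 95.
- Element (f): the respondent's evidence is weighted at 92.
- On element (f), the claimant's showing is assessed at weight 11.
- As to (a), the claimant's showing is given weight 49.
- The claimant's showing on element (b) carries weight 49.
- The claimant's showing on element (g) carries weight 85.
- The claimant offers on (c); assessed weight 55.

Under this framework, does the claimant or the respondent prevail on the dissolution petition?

respondent

Stage 1 (claimant, a preponderance, weight is at least 49): (a) 49 ≥ 49 — meets; (b) 49 ≥ 49 — meets; (c) 55 ≥ 49 — meets.
  Stage 1 carried; the burden shifts to the respondent.
Stage 2 (respondent, a preponderance, weight is at least 49): (d) 49 ≥ 49 — meets.
  Stage 2 is satisfied; the respondent continues to bear the burden.
Stage 3 (respondent, clear and convincing evidence, weight exceeds 80): (e) 81 > 80 — meets; (f) net 92−11=81 > 80 — meets.
  Stage 3 is satisfied; the onus moves to the claimant.
Stage 4 (claimant, clear and convincing evidence, weight exceeds 80): (g) 85 > 80 — meets; (h) net 95−12=83 > 80 — meets.
  All elements met. The claimant retains the burden for Stage 5.
Stage 5 (claimant, a preponderance, weight is at least 49): (i) net 51−8=43 < 49 — fails.
  The claimant does not carry Stage 5.
The respondent prevails.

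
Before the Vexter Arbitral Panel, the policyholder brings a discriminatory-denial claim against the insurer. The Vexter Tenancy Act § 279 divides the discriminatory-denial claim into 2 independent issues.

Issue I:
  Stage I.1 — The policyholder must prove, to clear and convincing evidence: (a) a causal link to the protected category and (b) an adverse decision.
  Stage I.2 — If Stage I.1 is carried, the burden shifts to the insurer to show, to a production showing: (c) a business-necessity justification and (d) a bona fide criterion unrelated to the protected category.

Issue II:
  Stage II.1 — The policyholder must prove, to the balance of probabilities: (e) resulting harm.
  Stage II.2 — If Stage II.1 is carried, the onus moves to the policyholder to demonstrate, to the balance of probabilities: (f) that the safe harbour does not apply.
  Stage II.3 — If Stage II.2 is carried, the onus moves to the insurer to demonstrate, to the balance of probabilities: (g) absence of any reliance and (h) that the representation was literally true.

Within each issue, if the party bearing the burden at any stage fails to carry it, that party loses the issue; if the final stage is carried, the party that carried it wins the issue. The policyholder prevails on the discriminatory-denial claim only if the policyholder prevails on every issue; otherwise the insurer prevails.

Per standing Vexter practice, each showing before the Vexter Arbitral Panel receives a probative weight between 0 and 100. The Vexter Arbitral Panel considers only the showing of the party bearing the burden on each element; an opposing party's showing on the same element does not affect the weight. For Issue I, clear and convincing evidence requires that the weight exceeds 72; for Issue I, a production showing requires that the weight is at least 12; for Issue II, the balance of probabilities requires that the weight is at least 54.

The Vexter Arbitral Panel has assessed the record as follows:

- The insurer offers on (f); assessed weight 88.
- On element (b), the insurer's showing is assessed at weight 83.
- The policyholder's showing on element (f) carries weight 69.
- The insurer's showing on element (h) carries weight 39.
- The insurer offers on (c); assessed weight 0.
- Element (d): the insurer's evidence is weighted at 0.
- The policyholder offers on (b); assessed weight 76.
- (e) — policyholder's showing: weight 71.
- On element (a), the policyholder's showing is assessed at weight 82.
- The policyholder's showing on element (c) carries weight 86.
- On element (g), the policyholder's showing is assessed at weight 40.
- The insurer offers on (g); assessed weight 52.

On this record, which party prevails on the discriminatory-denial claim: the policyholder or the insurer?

policyholder

— Issue I —
At Stage I.1 the policyholder must meet clear and convincing evidence (weight exceeds 72): on (a) the weight is 82, > 72, so (a) meets the standard; on (b) the weight is 76 (the insurer's 83 is given no effect), which does exceed 72, so (b) meets the standard.
  Stage I.1 carried; the burden shifts to the insurer.
At Stage I.2 the insurer must meet a production showing (weight is at least 12): on (c) the weight is 0 (the policyholder's 86 is given no effect), which does not reach 12, so (c) does not meet the standard; on (d) the weight is 0, < 12, so (d) does not meet the standard.
  Stage I.2 not carried; the insurer fails its burden.
So the policyholder prevails on this issue.
— Issue II —
Stage II.1 (policyholder, the balance of probabilities, weight is at least 54): (e) 71 ≥ 54 — meets.
  Stage II.1 is satisfied; the policyholder continues to bear the burden.
Stage II.2 (policyholder, the balance of probabilities, weight is at least 54): (f) 69 (insurer's 88 disregarded) ≥ 54 — meets.
  All elements met. The burden passes to the insurer.
Stage II.3 (insurer, the balance of probabilities, weight is at least 54): (g) 52 (policyholder's 40 disregarded) < 54 — fails; (h) 39 < 54 — fails.
  The insurer does not carry Stage II.3.
The analysis ends at Stage II.3; the policyholder prevails on this issue.
Per-issue: Issue I → policyholder; Issue II → policyholder. The policyholder must prevail on every issue; overall, the policyholder prevails.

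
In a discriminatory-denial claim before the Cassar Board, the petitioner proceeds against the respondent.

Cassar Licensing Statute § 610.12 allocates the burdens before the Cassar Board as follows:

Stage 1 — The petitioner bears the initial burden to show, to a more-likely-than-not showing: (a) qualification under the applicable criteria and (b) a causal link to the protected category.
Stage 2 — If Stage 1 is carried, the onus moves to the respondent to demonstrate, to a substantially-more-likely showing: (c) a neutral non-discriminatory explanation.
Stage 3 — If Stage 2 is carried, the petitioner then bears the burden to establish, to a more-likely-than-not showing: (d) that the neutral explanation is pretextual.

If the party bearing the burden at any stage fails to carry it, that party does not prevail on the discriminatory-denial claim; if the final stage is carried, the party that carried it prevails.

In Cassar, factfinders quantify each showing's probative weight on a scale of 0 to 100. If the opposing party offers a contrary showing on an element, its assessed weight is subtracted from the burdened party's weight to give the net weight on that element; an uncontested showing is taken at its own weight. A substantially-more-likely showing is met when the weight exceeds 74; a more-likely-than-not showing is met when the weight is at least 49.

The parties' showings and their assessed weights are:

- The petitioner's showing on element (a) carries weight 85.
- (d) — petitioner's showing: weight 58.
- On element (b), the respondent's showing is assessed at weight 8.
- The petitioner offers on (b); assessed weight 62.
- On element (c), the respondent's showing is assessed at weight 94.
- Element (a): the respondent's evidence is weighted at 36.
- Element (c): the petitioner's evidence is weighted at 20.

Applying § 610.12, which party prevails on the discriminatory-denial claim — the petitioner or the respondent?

Stage 1 (petitioner, a more-likely-than-not showing, weight is at least 49): (a) net 85−36=49 ≥ 49 — meets; (b) net 62−8=54 ≥ 49 — meets.
  Stage 1 carried; the burden shifts to the respondent.
Stage 2 (respondent, a substantially-more-likely showing, weight exceeds 74): (c) net 94−20=74 ≤ 74 — fails.
  Stage 2 not carried; the respondent fails its burden.
The analysis ends at Stage 2; the petitioner prevails.

petitioner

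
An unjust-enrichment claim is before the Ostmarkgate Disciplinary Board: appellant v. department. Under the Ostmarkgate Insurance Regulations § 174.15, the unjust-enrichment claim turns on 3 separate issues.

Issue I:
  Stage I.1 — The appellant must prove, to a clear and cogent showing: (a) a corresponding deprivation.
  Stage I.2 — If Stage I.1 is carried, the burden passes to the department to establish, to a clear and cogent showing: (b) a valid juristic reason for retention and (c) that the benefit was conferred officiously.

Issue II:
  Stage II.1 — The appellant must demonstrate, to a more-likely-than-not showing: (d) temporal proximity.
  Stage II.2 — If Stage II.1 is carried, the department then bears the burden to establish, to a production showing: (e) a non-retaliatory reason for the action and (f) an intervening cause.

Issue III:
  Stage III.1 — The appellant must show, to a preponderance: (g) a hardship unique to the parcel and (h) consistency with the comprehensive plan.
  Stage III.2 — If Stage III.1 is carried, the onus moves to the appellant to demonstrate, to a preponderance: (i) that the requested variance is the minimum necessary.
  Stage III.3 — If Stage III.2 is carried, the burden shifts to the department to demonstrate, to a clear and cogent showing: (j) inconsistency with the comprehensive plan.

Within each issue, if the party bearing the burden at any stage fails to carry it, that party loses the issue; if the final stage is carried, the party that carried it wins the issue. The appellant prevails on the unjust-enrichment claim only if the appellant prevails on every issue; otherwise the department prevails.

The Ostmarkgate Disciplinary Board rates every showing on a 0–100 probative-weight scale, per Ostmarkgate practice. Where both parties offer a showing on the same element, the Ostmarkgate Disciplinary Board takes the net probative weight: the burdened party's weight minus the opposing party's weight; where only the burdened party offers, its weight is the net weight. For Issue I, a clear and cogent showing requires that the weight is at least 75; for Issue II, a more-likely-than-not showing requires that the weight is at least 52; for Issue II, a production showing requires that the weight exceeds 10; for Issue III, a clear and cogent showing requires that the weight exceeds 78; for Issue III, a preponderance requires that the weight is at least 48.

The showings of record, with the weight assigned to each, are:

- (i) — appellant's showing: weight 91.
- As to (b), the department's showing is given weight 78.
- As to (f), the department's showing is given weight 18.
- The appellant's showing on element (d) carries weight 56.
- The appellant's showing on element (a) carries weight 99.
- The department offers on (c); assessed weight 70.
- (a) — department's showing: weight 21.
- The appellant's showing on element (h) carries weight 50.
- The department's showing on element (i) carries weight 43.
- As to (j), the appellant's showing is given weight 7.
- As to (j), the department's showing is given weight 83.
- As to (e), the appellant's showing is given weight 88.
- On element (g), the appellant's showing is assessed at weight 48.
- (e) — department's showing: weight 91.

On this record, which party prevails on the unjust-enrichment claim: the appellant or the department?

appellant

— Issue I —
Stage I.1 (appellant, a clear and cogent showing, weight is at least 75): (a) net 99−21=78 ≥ 75 — meets.
  All elements met. The burden passes to the department.
Stage I.2 (department, a clear and cogent showing, weight is at least 75): (b) 78 ≥ 75 — meets; (c) 70 < 75 — fails.
  Not every element is met, so the department fails to carry Stage I.2.
The analysis ends at Stage I.2; the appellant prevails on this issue.
— Issue II —
At Stage II.1 the appellant must meet a more-likely-than-not showing (weight is at least 52): on (d) the weight is 56, ≥ 52, so (d) meets the standard.
  Stage II.1 is satisfied; the onus moves to the department.
At Stage II.2 the department must meet a production showing (weight exceeds 10): on (e) the weight is 91 less the opposing 88 gives net 3, ≤ 10, so (e) does not meet the standard; on (f) the weight is 18, which does exceed 10, so (f) meets the standard.
  The department does not carry Stage II.2.
The analysis ends at Stage II.2; the appellant prevails on this issue.
— Issue III —
At Stage III.1 the appellant must meet a preponderance (weight is at least 48): on (g) the weight is 48, which does reach 48, so (g) meets the standard; on (h) the weight is 50, which does reach 48, so (h) meets the standard.
  Stage III.1 carried; the burden remains with the appellant.
At Stage III.2 the appellant must meet a preponderance (weight is at least 48): on (i) the weight is 91 less the opposing 43 gives net 48, ≥ 48, so (i) meets the standard.
  Stage III.2 carried; the burden shifts to the department.
At Stage III.3 the department must meet a clear and cogent showing (weight exceeds 78): on (j) the weight is 83 less the opposing 7 gives net 76, which does not exceed 78, so (j) does not meet the standard.
  Stage III.3 not carried; the department fails its burden.
The appellant prevails on this issue.
Per-issue: Issue I → appellant; Issue II → appellant; Issue III → appellant. The appellant must prevail on every issue; overall, the appellant prevails.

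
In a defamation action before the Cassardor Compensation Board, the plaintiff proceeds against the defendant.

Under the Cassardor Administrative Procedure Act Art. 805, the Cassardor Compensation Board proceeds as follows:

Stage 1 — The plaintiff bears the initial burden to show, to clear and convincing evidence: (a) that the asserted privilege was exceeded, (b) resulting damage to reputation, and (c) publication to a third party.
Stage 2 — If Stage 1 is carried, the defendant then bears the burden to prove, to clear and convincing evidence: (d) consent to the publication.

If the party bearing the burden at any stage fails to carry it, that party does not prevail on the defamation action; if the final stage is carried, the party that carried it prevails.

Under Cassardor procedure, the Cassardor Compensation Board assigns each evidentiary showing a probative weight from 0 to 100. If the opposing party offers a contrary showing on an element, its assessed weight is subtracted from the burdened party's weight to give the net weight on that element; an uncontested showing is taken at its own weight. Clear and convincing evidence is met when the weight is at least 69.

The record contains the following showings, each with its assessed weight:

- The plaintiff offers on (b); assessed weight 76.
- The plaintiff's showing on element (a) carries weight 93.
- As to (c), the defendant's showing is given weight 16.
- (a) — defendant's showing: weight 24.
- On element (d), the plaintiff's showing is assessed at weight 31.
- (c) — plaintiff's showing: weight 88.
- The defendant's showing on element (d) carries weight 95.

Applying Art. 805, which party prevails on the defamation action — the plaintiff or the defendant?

plaintiff

Stage 1 — burden on plaintiff; standard: clear and convincing evidence (weight is at least 69).
    (a): 93 − 24 = 69 ≥ 69 [met]
    (b): 76 ≥ 69 [met]
    (c): 88 − 16 = 72 ≥ 69 [met]
  All elements met. The burden passes to the defendant.
Stage 2 — burden on defendant; standard: clear and convincing evidence (weight is at least 69).
    (d): 95 − 31 = 64 < 69 [not met]
  Not every element is met, so the defendant fails to carry Stage 2.
So the plaintiff prevails.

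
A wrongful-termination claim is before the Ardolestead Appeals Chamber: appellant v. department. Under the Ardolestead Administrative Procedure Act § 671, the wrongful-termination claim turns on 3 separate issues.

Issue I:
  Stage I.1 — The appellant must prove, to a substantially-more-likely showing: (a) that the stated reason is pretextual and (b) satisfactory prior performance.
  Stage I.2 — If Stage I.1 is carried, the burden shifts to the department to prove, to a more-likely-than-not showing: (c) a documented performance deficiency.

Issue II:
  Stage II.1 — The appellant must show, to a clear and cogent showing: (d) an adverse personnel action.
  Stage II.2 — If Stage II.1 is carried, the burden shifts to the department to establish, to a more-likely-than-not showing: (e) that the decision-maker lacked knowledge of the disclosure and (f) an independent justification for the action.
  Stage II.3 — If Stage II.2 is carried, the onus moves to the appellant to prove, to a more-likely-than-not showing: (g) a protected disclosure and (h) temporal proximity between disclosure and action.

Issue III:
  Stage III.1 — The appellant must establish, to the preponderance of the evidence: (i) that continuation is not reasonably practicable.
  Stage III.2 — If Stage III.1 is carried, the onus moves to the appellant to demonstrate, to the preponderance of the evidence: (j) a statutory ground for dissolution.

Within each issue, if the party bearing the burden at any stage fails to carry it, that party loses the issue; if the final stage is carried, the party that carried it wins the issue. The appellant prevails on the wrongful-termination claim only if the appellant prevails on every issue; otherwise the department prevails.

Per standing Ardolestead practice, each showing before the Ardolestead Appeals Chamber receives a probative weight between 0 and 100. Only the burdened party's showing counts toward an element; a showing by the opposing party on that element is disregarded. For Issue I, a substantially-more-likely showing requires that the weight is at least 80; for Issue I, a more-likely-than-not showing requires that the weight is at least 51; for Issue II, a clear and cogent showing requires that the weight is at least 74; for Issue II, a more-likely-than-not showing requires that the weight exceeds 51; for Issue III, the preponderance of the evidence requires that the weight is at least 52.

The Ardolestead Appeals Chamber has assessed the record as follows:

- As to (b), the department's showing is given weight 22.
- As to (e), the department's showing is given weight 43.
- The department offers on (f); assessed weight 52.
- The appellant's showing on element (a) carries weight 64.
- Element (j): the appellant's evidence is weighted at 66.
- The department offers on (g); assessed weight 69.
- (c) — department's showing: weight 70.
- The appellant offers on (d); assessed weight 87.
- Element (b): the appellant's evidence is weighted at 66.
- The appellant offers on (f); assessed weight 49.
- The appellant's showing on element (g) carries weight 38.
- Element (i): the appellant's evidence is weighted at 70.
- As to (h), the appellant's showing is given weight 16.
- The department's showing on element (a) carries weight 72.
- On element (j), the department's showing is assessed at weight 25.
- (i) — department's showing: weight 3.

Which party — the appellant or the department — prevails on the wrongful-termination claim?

department

— Issue I —
At Stage I.1 the appellant must meet a substantially-more-likely showing (weight is at least 80): on (a) the weight is 64 (the department's 72 is given no effect), < 80, so (a) does not meet the standard; on (b) the weight is 66 (the department's 22 is given no effect), < 80, so (b) does not meet the standard.
  Stage I.1 not carried; the appellant fails its burden.
The department prevails on this issue.
— Issue II —
Stage II.1 — burden on appellant; standard: a clear and cogent showing (weight is at least 74).
    (d): 87 ≥ 74 [met]
  Stage II.1 is satisfied; the onus moves to the department.
Stage II.2 — burden on department; standard: a more-likely-than-not showing (weight exceeds 51).
    (e): 43 ≤ 51 [not met]
    (f): 52 (appellant's 49 disregarded) > 51 [met]
  Stage II.2 not carried; the department fails its burden.
The analysis ends at Stage II.2; the appellant prevails on this issue.
— Issue III —
Stage III.1 (appellant, the preponderance of the evidence, weight is at least 52): (i) 70 (department's 3 disregarded) ≥ 52 — meets.
  Stage III.1 is satisfied; the appellant continues to bear the burden.
Stage III.2 (appellant, the preponderance of the evidence, weight is at least 52): (j) 66 (department's 25 disregarded) ≥ 52 — meets.
  All elements met at the final stage.
With every stage satisfied, the appellant prevails on this issue.
Per-issue: Issue I → department; Issue II → appellant; Issue III → appellant. The appellant must prevail on every issue; overall, the department prevails.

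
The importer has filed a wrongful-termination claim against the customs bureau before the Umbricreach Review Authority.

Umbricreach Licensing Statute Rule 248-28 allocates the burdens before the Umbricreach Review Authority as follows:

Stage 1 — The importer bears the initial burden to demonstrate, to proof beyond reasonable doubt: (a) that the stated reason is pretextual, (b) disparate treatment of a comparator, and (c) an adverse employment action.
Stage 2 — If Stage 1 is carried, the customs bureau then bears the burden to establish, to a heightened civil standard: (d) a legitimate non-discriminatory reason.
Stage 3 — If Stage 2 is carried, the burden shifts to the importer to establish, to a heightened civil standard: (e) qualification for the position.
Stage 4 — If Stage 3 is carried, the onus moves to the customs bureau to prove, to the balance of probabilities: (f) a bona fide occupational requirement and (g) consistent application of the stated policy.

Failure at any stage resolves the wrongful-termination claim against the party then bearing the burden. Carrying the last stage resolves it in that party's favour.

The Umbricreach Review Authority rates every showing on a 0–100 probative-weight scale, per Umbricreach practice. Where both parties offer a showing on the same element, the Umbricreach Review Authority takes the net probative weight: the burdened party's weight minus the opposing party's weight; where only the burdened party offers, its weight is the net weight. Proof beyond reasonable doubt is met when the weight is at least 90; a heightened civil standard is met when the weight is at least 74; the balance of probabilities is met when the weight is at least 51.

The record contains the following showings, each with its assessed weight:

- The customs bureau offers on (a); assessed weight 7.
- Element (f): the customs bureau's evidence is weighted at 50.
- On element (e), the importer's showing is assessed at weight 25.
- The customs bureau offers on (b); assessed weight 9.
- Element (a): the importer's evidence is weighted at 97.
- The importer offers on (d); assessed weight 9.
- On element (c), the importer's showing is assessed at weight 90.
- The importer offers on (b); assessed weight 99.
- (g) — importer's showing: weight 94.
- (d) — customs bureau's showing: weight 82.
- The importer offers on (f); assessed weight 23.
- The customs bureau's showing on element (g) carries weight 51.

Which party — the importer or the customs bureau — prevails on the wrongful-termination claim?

importer

Stage 1 (importer, proof beyond reasonable doubt, weight is at least 90): (a) net 97−7=90 ≥ 90 — meets; (b) net 99−9=90 ≥ 90 — meets; (c) 90 ≥ 90 — meets.
  All elements met. The burden passes to the customs bureau.
Stage 2 (customs bureau, a heightened civil standard, weight is at least 74): (d) net 82−9=73 < 74 — fails.
  Not every element is met, so the customs bureau fails to carry Stage 2.
So the importer prevails.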